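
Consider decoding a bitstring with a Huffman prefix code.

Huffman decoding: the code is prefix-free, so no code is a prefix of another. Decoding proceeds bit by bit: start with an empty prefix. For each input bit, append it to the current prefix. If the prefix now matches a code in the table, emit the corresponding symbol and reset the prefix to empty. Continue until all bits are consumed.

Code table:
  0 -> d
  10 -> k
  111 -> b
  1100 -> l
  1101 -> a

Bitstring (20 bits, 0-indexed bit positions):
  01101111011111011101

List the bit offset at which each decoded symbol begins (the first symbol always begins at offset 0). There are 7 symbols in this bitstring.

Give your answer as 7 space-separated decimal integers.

Answer: 0 1 5 8 9 12 16

Derivation:
Bit 0: prefix='0' -> emit 'd', reset
Bit 1: prefix='1' (no match yet)
Bit 2: prefix='11' (no match yet)
Bit 3: prefix='110' (no match yet)
Bit 4: prefix='1101' -> emit 'a', reset
Bit 5: prefix='1' (no match yet)
Bit 6: prefix='11' (no match yet)
Bit 7: prefix='111' -> emit 'b', reset
Bit 8: prefix='0' -> emit 'd', reset
Bit 9: prefix='1' (no match yet)
Bit 10: prefix='11' (no match yet)
Bit 11: prefix='111' -> emit 'b', reset
Bit 12: prefix='1' (no match yet)
Bit 13: prefix='11' (no match yet)
Bit 14: prefix='110' (no match yet)
Bit 15: prefix='1101' -> emit 'a', reset
Bit 16: prefix='1' (no match yet)
Bit 17: prefix='11' (no match yet)
Bit 18: prefix='110' (no match yet)
Bit 19: prefix='1101' -> emit 'a', reset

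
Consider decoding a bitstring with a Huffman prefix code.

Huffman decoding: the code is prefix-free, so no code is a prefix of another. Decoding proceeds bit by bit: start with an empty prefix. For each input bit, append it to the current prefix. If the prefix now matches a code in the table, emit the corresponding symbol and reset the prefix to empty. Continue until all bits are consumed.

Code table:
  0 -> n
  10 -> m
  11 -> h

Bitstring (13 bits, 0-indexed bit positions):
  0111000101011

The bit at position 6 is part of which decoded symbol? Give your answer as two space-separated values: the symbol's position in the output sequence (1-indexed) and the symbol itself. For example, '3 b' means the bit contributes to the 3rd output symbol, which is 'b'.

Answer: 5 n

Derivation:
Bit 0: prefix='0' -> emit 'n', reset
Bit 1: prefix='1' (no match yet)
Bit 2: prefix='11' -> emit 'h', reset
Bit 3: prefix='1' (no match yet)
Bit 4: prefix='10' -> emit 'm', reset
Bit 5: prefix='0' -> emit 'n', reset
Bit 6: prefix='0' -> emit 'n', reset
Bit 7: prefix='1' (no match yet)
Bit 8: prefix='10' -> emit 'm', reset
Bit 9: prefix='1' (no match yet)
Bit 10: prefix='10' -> emit 'm', reset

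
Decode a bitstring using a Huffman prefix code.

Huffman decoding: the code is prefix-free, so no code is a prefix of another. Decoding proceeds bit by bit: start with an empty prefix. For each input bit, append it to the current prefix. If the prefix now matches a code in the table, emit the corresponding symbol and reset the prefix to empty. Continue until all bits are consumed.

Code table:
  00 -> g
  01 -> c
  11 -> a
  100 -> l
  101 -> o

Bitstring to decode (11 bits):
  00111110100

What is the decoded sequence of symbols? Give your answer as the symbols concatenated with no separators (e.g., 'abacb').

Bit 0: prefix='0' (no match yet)
Bit 1: prefix='00' -> emit 'g', reset
Bit 2: prefix='1' (no match yet)
Bit 3: prefix='11' -> emit 'a', reset
Bit 4: prefix='1' (no match yet)
Bit 5: prefix='11' -> emit 'a', reset
Bit 6: prefix='1' (no match yet)
Bit 7: prefix='10' (no match yet)
Bit 8: prefix='101' -> emit 'o', reset
Bit 9: prefix='0' (no match yet)
Bit 10: prefix='00' -> emit 'g', reset

Answer: gaaog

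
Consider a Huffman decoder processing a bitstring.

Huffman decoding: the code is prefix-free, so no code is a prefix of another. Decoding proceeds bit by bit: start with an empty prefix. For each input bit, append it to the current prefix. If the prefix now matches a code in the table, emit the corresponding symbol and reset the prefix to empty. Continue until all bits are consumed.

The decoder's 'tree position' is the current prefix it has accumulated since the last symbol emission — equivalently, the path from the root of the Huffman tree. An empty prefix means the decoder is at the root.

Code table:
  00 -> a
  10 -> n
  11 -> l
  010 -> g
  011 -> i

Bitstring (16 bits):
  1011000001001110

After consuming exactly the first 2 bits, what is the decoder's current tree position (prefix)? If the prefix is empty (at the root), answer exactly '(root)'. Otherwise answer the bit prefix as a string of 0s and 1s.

Answer: (root)

Derivation:
Bit 0: prefix='1' (no match yet)
Bit 1: prefix='10' -> emit 'n', reset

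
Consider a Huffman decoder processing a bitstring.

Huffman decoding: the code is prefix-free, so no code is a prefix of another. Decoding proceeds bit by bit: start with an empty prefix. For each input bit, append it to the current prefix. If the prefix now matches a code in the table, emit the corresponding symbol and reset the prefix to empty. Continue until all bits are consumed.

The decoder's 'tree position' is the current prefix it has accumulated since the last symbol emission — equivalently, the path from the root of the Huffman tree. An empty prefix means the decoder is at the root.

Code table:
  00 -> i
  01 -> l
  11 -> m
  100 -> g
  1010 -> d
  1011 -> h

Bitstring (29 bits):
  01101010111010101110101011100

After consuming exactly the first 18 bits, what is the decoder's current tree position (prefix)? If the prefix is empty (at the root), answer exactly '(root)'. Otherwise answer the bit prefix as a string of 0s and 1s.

Bit 0: prefix='0' (no match yet)
Bit 1: prefix='01' -> emit 'l', reset
Bit 2: prefix='1' (no match yet)
Bit 3: prefix='10' (no match yet)
Bit 4: prefix='101' (no match yet)
Bit 5: prefix='1010' -> emit 'd', reset
Bit 6: prefix='1' (no match yet)
Bit 7: prefix='10' (no match yet)
Bit 8: prefix='101' (no match yet)
Bit 9: prefix='1011' -> emit 'h', reset
Bit 10: prefix='1' (no match yet)
Bit 11: prefix='10' (no match yet)
Bit 12: prefix='101' (no match yet)
Bit 13: prefix='1010' -> emit 'd', reset
Bit 14: prefix='1' (no match yet)
Bit 15: prefix='10' (no match yet)
Bit 16: prefix='101' (no match yet)
Bit 17: prefix='1011' -> emit 'h', reset

Answer: (root)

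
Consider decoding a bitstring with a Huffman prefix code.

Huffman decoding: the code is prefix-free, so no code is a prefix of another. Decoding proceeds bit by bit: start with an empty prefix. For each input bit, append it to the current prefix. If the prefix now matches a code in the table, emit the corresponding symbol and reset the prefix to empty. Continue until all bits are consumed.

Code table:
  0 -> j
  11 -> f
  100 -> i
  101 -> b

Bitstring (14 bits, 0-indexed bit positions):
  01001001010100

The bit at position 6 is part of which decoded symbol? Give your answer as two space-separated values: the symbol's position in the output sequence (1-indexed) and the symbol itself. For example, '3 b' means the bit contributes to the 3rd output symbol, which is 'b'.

Bit 0: prefix='0' -> emit 'j', reset
Bit 1: prefix='1' (no match yet)
Bit 2: prefix='10' (no match yet)
Bit 3: prefix='100' -> emit 'i', reset
Bit 4: prefix='1' (no match yet)
Bit 5: prefix='10' (no match yet)
Bit 6: prefix='100' -> emit 'i', reset
Bit 7: prefix='1' (no match yet)
Bit 8: prefix='10' (no match yet)
Bit 9: prefix='101' -> emit 'b', reset
Bit 10: prefix='0' -> emit 'j', reset

Answer: 3 i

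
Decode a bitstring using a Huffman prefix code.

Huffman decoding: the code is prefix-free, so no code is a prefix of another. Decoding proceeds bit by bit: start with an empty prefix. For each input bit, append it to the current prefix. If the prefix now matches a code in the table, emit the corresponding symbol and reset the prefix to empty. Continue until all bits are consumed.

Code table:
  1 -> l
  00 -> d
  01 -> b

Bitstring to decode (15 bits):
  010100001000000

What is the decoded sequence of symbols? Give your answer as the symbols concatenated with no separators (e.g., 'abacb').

Bit 0: prefix='0' (no match yet)
Bit 1: prefix='01' -> emit 'b', reset
Bit 2: prefix='0' (no match yet)
Bit 3: prefix='01' -> emit 'b', reset
Bit 4: prefix='0' (no match yet)
Bit 5: prefix='00' -> emit 'd', reset
Bit 6: prefix='0' (no match yet)
Bit 7: prefix='00' -> emit 'd', reset
Bit 8: prefix='1' -> emit 'l', reset
Bit 9: prefix='0' (no match yet)
Bit 10: prefix='00' -> emit 'd', reset
Bit 11: prefix='0' (no match yet)
Bit 12: prefix='00' -> emit 'd', reset
Bit 13: prefix='0' (no match yet)
Bit 14: prefix='00' -> emit 'd', reset

Answer: bbddlddd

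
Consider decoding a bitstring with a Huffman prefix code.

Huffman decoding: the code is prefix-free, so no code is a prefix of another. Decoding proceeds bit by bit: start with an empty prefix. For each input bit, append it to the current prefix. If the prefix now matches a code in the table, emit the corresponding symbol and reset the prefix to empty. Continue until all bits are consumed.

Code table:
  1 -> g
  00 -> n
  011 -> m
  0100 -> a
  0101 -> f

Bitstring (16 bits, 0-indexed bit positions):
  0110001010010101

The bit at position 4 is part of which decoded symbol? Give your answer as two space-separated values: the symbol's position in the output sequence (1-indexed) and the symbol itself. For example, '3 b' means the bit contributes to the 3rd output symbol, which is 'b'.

Bit 0: prefix='0' (no match yet)
Bit 1: prefix='01' (no match yet)
Bit 2: prefix='011' -> emit 'm', reset
Bit 3: prefix='0' (no match yet)
Bit 4: prefix='00' -> emit 'n', reset
Bit 5: prefix='0' (no match yet)
Bit 6: prefix='01' (no match yet)
Bit 7: prefix='010' (no match yet)
Bit 8: prefix='0101' -> emit 'f', reset

Answer: 2 n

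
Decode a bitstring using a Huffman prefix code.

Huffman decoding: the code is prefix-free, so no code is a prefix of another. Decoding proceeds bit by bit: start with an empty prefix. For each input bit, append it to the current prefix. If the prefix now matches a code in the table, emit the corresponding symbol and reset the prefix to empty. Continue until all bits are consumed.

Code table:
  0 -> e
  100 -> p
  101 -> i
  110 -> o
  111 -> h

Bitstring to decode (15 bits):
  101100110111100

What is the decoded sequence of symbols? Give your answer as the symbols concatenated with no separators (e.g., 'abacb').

Answer: ipohp

Derivation:
Bit 0: prefix='1' (no match yet)
Bit 1: prefix='10' (no match yet)
Bit 2: prefix='101' -> emit 'i', reset
Bit 3: prefix='1' (no match yet)
Bit 4: prefix='10' (no match yet)
Bit 5: prefix='100' -> emit 'p', reset
Bit 6: prefix='1' (no match yet)
Bit 7: prefix='11' (no match yet)
Bit 8: prefix='110' -> emit 'o', reset
Bit 9: prefix='1' (no match yet)
Bit 10: prefix='11' (no match yet)
Bit 11: prefix='111' -> emit 'h', reset
Bit 12: prefix='1' (no match yet)
Bit 13: prefix='10' (no match yet)
Bit 14: prefix='100' -> emit 'p', reset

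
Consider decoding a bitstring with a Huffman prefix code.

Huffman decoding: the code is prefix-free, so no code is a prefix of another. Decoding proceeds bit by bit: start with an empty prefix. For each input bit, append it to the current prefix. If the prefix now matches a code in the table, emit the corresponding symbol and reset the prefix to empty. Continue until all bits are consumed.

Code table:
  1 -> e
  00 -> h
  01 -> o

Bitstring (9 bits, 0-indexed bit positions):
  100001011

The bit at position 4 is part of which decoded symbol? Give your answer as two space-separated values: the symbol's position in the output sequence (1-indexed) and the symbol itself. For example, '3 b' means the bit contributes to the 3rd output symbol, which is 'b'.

Bit 0: prefix='1' -> emit 'e', reset
Bit 1: prefix='0' (no match yet)
Bit 2: prefix='00' -> emit 'h', reset
Bit 3: prefix='0' (no match yet)
Bit 4: prefix='00' -> emit 'h', reset
Bit 5: prefix='1' -> emit 'e', reset
Bit 6: prefix='0' (no match yet)
Bit 7: prefix='01' -> emit 'o', reset
Bit 8: prefix='1' -> emit 'e', reset

Answer: 3 h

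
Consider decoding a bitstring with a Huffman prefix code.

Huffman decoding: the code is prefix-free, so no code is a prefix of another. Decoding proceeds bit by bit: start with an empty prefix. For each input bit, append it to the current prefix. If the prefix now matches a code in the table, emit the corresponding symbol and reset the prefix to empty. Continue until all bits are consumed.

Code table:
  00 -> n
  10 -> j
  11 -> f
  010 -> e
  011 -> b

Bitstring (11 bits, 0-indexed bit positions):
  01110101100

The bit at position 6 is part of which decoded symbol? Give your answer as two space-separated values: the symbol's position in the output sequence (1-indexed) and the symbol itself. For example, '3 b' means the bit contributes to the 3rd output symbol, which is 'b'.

Answer: 3 j

Derivation:
Bit 0: prefix='0' (no match yet)
Bit 1: prefix='01' (no match yet)
Bit 2: prefix='011' -> emit 'b', reset
Bit 3: prefix='1' (no match yet)
Bit 4: prefix='10' -> emit 'j', reset
Bit 5: prefix='1' (no match yet)
Bit 6: prefix='10' -> emit 'j', reset
Bit 7: prefix='1' (no match yet)
Bit 8: prefix='11' -> emit 'f', reset
Bit 9: prefix='0' (no match yet)
Bit 10: prefix='00' -> emit 'n', reset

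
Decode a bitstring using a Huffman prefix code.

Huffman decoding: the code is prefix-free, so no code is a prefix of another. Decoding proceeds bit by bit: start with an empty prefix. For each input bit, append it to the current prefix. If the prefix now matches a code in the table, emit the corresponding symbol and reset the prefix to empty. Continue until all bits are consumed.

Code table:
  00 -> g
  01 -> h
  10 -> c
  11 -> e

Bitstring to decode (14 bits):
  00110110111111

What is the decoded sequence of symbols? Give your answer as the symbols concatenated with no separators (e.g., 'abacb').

Bit 0: prefix='0' (no match yet)
Bit 1: prefix='00' -> emit 'g', reset
Bit 2: prefix='1' (no match yet)
Bit 3: prefix='11' -> emit 'e', reset
Bit 4: prefix='0' (no match yet)
Bit 5: prefix='01' -> emit 'h', reset
Bit 6: prefix='1' (no match yet)
Bit 7: prefix='10' -> emit 'c', reset
Bit 8: prefix='1' (no match yet)
Bit 9: prefix='11' -> emit 'e', reset
Bit 10: prefix='1' (no match yet)
Bit 11: prefix='11' -> emit 'e', reset
Bit 12: prefix='1' (no match yet)
Bit 13: prefix='11' -> emit 'e', reset

Answer: gehceee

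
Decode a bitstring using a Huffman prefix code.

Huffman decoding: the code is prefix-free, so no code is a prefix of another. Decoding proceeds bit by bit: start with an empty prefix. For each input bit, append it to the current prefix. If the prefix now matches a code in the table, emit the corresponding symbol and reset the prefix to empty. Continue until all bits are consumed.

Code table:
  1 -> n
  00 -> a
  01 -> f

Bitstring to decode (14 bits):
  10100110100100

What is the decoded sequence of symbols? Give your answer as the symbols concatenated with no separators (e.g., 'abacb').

Bit 0: prefix='1' -> emit 'n', reset
Bit 1: prefix='0' (no match yet)
Bit 2: prefix='01' -> emit 'f', reset
Bit 3: prefix='0' (no match yet)
Bit 4: prefix='00' -> emit 'a', reset
Bit 5: prefix='1' -> emit 'n', reset
Bit 6: prefix='1' -> emit 'n', reset
Bit 7: prefix='0' (no match yet)
Bit 8: prefix='01' -> emit 'f', reset
Bit 9: prefix='0' (no match yet)
Bit 10: prefix='00' -> emit 'a', reset
Bit 11: prefix='1' -> emit 'n', reset
Bit 12: prefix='0' (no match yet)
Bit 13: prefix='00' -> emit 'a', reset

Answer: nfannfana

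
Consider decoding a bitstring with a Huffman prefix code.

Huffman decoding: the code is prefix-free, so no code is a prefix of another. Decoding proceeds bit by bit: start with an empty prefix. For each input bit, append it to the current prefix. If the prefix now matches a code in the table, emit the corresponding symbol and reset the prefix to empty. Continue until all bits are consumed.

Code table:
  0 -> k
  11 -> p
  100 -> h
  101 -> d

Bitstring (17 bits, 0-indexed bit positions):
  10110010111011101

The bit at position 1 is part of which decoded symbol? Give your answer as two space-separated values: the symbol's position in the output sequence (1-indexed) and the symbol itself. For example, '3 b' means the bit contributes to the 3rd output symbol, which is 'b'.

Bit 0: prefix='1' (no match yet)
Bit 1: prefix='10' (no match yet)
Bit 2: prefix='101' -> emit 'd', reset
Bit 3: prefix='1' (no match yet)
Bit 4: prefix='10' (no match yet)
Bit 5: prefix='100' -> emit 'h', reset

Answer: 1 d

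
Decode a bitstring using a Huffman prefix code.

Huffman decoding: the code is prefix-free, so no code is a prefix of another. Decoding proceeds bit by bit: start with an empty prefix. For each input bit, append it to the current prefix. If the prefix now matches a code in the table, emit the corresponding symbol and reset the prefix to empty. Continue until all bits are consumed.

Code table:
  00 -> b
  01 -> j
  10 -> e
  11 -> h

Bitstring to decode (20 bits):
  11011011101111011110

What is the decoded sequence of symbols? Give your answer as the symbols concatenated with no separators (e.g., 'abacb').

Bit 0: prefix='1' (no match yet)
Bit 1: prefix='11' -> emit 'h', reset
Bit 2: prefix='0' (no match yet)
Bit 3: prefix='01' -> emit 'j', reset
Bit 4: prefix='1' (no match yet)
Bit 5: prefix='10' -> emit 'e', reset
Bit 6: prefix='1' (no match yet)
Bit 7: prefix='11' -> emit 'h', reset
Bit 8: prefix='1' (no match yet)
Bit 9: prefix='10' -> emit 'e', reset
Bit 10: prefix='1' (no match yet)
Bit 11: prefix='11' -> emit 'h', reset
Bit 12: prefix='1' (no match yet)
Bit 13: prefix='11' -> emit 'h', reset
Bit 14: prefix='0' (no match yet)
Bit 15: prefix='01' -> emit 'j', reset
Bit 16: prefix='1' (no match yet)
Bit 17: prefix='11' -> emit 'h', reset
Bit 18: prefix='1' (no match yet)
Bit 19: prefix='10' -> emit 'e', reset

Answer: hjehehhjhe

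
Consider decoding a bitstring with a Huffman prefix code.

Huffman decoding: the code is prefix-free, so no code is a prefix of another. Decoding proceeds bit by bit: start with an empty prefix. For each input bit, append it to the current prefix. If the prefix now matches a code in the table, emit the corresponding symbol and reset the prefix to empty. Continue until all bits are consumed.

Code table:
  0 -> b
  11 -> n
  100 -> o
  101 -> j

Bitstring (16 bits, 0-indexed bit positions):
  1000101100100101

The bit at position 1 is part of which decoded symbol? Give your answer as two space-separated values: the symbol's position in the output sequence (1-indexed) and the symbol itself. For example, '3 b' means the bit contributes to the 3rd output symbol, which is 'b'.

Bit 0: prefix='1' (no match yet)
Bit 1: prefix='10' (no match yet)
Bit 2: prefix='100' -> emit 'o', reset
Bit 3: prefix='0' -> emit 'b', reset
Bit 4: prefix='1' (no match yet)
Bit 5: prefix='10' (no match yet)

Answer: 1 o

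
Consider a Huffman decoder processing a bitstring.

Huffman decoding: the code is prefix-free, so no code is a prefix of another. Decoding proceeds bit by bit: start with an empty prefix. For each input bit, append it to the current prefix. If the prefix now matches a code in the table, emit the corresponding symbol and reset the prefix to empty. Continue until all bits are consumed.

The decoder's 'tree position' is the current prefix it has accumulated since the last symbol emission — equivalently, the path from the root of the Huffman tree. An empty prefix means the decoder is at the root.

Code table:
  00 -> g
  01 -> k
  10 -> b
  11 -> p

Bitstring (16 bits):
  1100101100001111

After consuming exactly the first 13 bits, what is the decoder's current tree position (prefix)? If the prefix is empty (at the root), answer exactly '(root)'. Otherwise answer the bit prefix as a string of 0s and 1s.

Bit 0: prefix='1' (no match yet)
Bit 1: prefix='11' -> emit 'p', reset
Bit 2: prefix='0' (no match yet)
Bit 3: prefix='00' -> emit 'g', reset
Bit 4: prefix='1' (no match yet)
Bit 5: prefix='10' -> emit 'b', reset
Bit 6: prefix='1' (no match yet)
Bit 7: prefix='11' -> emit 'p', reset
Bit 8: prefix='0' (no match yet)
Bit 9: prefix='00' -> emit 'g', reset
Bit 10: prefix='0' (no match yet)
Bit 11: prefix='00' -> emit 'g', reset
Bit 12: prefix='1' (no match yet)

Answer: 1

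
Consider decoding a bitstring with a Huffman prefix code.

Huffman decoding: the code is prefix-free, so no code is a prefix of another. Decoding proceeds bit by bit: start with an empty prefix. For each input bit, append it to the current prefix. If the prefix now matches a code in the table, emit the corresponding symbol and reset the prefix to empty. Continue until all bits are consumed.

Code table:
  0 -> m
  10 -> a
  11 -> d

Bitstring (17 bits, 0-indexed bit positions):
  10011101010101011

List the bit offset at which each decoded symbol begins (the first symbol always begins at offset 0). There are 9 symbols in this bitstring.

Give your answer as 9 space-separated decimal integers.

Answer: 0 2 3 5 7 9 11 13 15

Derivation:
Bit 0: prefix='1' (no match yet)
Bit 1: prefix='10' -> emit 'a', reset
Bit 2: prefix='0' -> emit 'm', reset
Bit 3: prefix='1' (no match yet)
Bit 4: prefix='11' -> emit 'd', reset
Bit 5: prefix='1' (no match yet)
Bit 6: prefix='10' -> emit 'a', reset
Bit 7: prefix='1' (no match yet)
Bit 8: prefix='10' -> emit 'a', reset
Bit 9: prefix='1' (no match yet)
Bit 10: prefix='10' -> emit 'a', reset
Bit 11: prefix='1' (no match yet)
Bit 12: prefix='10' -> emit 'a', reset
Bit 13: prefix='1' (no match yet)
Bit 14: prefix='10' -> emit 'a', reset
Bit 15: prefix='1' (no match yet)
Bit 16: prefix='11' -> emit 'd', reset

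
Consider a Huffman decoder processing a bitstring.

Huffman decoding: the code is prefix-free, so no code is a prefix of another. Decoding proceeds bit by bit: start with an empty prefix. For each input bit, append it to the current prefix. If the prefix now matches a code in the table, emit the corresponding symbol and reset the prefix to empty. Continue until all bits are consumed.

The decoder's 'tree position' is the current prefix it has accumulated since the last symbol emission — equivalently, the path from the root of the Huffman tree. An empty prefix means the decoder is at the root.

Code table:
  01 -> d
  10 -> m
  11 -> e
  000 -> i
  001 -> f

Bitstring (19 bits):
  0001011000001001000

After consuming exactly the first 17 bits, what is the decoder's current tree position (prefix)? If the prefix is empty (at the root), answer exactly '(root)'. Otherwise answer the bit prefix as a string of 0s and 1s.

Bit 0: prefix='0' (no match yet)
Bit 1: prefix='00' (no match yet)
Bit 2: prefix='000' -> emit 'i', reset
Bit 3: prefix='1' (no match yet)
Bit 4: prefix='10' -> emit 'm', reset
Bit 5: prefix='1' (no match yet)
Bit 6: prefix='11' -> emit 'e', reset
Bit 7: prefix='0' (no match yet)
Bit 8: prefix='00' (no match yet)
Bit 9: prefix='000' -> emit 'i', reset
Bit 10: prefix='0' (no match yet)
Bit 11: prefix='00' (no match yet)
Bit 12: prefix='001' -> emit 'f', reset
Bit 13: prefix='0' (no match yet)
Bit 14: prefix='00' (no match yet)
Bit 15: prefix='001' -> emit 'f', reset
Bit 16: prefix='0' (no match yet)

Answer: 0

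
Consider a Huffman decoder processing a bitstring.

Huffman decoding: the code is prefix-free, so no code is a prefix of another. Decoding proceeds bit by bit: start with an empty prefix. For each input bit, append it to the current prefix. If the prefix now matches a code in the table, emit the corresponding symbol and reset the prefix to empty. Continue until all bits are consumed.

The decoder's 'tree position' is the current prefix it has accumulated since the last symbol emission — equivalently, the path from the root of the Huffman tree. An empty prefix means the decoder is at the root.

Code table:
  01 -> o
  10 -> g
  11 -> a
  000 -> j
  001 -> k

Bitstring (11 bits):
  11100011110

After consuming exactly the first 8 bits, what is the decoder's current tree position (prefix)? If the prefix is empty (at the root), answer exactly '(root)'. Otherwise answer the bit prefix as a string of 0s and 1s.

Answer: 1

Derivation:
Bit 0: prefix='1' (no match yet)
Bit 1: prefix='11' -> emit 'a', reset
Bit 2: prefix='1' (no match yet)
Bit 3: prefix='10' -> emit 'g', reset
Bit 4: prefix='0' (no match yet)
Bit 5: prefix='00' (no match yet)
Bit 6: prefix='001' -> emit 'k', reset
Bit 7: prefix='1' (no match yet)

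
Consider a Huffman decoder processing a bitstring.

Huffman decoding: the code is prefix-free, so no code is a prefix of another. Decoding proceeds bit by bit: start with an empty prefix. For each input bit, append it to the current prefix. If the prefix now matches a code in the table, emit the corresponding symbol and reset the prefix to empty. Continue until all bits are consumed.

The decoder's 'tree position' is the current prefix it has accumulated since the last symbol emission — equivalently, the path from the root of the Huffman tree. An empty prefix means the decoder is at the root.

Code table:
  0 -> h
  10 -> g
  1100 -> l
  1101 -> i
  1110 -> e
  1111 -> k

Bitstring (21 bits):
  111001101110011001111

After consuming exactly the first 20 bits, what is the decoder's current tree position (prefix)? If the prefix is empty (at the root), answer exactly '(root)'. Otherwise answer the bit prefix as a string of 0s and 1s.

Bit 0: prefix='1' (no match yet)
Bit 1: prefix='11' (no match yet)
Bit 2: prefix='111' (no match yet)
Bit 3: prefix='1110' -> emit 'e', reset
Bit 4: prefix='0' -> emit 'h', reset
Bit 5: prefix='1' (no match yet)
Bit 6: prefix='11' (no match yet)
Bit 7: prefix='110' (no match yet)
Bit 8: prefix='1101' -> emit 'i', reset
Bit 9: prefix='1' (no match yet)
Bit 10: prefix='11' (no match yet)
Bit 11: prefix='110' (no match yet)
Bit 12: prefix='1100' -> emit 'l', reset
Bit 13: prefix='1' (no match yet)
Bit 14: prefix='11' (no match yet)
Bit 15: prefix='110' (no match yet)
Bit 16: prefix='1100' -> emit 'l', reset
Bit 17: prefix='1' (no match yet)
Bit 18: prefix='11' (no match yet)
Bit 19: prefix='111' (no match yet)

Answer: 111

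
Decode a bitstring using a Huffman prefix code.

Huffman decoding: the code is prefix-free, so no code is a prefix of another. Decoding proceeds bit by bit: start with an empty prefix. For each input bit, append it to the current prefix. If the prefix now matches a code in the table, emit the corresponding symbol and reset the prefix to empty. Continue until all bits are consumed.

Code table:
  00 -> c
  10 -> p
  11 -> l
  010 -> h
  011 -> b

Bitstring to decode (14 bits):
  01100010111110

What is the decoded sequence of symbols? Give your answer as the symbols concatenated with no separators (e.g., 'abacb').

Answer: bchllp

Derivation:
Bit 0: prefix='0' (no match yet)
Bit 1: prefix='01' (no match yet)
Bit 2: prefix='011' -> emit 'b', reset
Bit 3: prefix='0' (no match yet)
Bit 4: prefix='00' -> emit 'c', reset
Bit 5: prefix='0' (no match yet)
Bit 6: prefix='01' (no match yet)
Bit 7: prefix='010' -> emit 'h', reset
Bit 8: prefix='1' (no match yet)
Bit 9: prefix='11' -> emit 'l', reset
Bit 10: prefix='1' (no match yet)
Bit 11: prefix='11' -> emit 'l', reset
Bit 12: prefix='1' (no match yet)
Bit 13: prefix='10' -> emit 'p', reset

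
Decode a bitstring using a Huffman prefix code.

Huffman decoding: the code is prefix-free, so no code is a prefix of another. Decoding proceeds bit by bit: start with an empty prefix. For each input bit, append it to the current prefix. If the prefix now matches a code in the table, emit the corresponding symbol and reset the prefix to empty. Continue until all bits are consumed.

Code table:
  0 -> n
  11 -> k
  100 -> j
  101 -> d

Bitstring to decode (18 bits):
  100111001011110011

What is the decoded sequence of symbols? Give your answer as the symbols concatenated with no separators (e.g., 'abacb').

Answer: jkjdkjk

Derivation:
Bit 0: prefix='1' (no match yet)
Bit 1: prefix='10' (no match yet)
Bit 2: prefix='100' -> emit 'j', reset
Bit 3: prefix='1' (no match yet)
Bit 4: prefix='11' -> emit 'k', reset
Bit 5: prefix='1' (no match yet)
Bit 6: prefix='10' (no match yet)
Bit 7: prefix='100' -> emit 'j', reset
Bit 8: prefix='1' (no match yet)
Bit 9: prefix='10' (no match yet)
Bit 10: prefix='101' -> emit 'd', reset
Bit 11: prefix='1' (no match yet)
Bit 12: prefix='11' -> emit 'k', reset
Bit 13: prefix='1' (no match yet)
Bit 14: prefix='10' (no match yet)
Bit 15: prefix='100' -> emit 'j', reset
Bit 16: prefix='1' (no match yet)
Bit 17: prefix='11' -> emit 'k', reset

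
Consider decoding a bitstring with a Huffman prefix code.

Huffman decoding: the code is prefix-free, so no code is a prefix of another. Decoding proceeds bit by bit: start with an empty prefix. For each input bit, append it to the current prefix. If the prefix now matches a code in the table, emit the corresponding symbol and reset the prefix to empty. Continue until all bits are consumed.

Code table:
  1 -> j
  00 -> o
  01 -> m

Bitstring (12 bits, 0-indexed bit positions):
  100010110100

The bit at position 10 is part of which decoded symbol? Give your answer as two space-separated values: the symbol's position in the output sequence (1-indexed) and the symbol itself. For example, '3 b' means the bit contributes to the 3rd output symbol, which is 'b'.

Answer: 7 o

Derivation:
Bit 0: prefix='1' -> emit 'j', reset
Bit 1: prefix='0' (no match yet)
Bit 2: prefix='00' -> emit 'o', reset
Bit 3: prefix='0' (no match yet)
Bit 4: prefix='01' -> emit 'm', reset
Bit 5: prefix='0' (no match yet)
Bit 6: prefix='01' -> emit 'm', reset
Bit 7: prefix='1' -> emit 'j', reset
Bit 8: prefix='0' (no match yet)
Bit 9: prefix='01' -> emit 'm', reset
Bit 10: prefix='0' (no match yet)
Bit 11: prefix='00' -> emit 'o', reset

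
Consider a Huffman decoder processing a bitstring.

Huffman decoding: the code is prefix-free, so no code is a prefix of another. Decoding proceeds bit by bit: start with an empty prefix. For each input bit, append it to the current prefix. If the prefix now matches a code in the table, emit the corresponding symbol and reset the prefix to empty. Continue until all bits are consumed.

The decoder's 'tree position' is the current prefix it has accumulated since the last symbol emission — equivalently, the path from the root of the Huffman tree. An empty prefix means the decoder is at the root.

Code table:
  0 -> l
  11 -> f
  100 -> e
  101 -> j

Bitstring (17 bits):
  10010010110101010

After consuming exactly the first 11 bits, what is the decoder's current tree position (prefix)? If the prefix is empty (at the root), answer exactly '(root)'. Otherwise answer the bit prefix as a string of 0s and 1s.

Answer: 10

Derivation:
Bit 0: prefix='1' (no match yet)
Bit 1: prefix='10' (no match yet)
Bit 2: prefix='100' -> emit 'e', reset
Bit 3: prefix='1' (no match yet)
Bit 4: prefix='10' (no match yet)
Bit 5: prefix='100' -> emit 'e', reset
Bit 6: prefix='1' (no match yet)
Bit 7: prefix='10' (no match yet)
Bit 8: prefix='101' -> emit 'j', reset
Bit 9: prefix='1' (no match yet)
Bit 10: prefix='10' (no match yet)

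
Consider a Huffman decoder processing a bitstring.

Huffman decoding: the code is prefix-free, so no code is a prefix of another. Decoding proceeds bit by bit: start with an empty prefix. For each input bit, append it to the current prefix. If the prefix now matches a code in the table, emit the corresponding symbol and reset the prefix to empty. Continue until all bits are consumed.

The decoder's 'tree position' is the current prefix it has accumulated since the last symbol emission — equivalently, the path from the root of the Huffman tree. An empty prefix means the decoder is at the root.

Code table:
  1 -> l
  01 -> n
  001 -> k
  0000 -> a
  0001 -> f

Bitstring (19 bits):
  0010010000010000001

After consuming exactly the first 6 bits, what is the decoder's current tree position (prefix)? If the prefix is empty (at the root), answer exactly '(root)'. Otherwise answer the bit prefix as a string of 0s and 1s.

Bit 0: prefix='0' (no match yet)
Bit 1: prefix='00' (no match yet)
Bit 2: prefix='001' -> emit 'k', reset
Bit 3: prefix='0' (no match yet)
Bit 4: prefix='00' (no match yet)
Bit 5: prefix='001' -> emit 'k', reset

Answer: (root)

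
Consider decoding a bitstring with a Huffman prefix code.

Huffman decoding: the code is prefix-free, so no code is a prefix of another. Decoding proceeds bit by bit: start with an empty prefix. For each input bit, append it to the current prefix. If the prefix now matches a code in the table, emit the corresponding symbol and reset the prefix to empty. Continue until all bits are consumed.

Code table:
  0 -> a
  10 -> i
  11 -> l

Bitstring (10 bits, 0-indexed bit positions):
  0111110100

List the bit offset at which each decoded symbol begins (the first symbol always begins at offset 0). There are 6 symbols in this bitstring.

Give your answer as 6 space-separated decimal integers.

Answer: 0 1 3 5 7 9

Derivation:
Bit 0: prefix='0' -> emit 'a', reset
Bit 1: prefix='1' (no match yet)
Bit 2: prefix='11' -> emit 'l', reset
Bit 3: prefix='1' (no match yet)
Bit 4: prefix='11' -> emit 'l', reset
Bit 5: prefix='1' (no match yet)
Bit 6: prefix='10' -> emit 'i', reset
Bit 7: prefix='1' (no match yet)
Bit 8: prefix='10' -> emit 'i', reset
Bit 9: prefix='0' -> emit 'a', reset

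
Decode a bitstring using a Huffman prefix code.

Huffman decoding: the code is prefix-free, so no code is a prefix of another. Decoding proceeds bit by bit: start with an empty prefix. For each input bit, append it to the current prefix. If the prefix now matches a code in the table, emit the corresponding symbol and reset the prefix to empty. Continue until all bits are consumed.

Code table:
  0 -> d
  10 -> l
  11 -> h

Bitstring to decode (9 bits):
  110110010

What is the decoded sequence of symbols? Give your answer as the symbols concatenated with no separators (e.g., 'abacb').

Answer: hdhddl

Derivation:
Bit 0: prefix='1' (no match yet)
Bit 1: prefix='11' -> emit 'h', reset
Bit 2: prefix='0' -> emit 'd', reset
Bit 3: prefix='1' (no match yet)
Bit 4: prefix='11' -> emit 'h', reset
Bit 5: prefix='0' -> emit 'd', reset
Bit 6: prefix='0' -> emit 'd', reset
Bit 7: prefix='1' (no match yet)
Bit 8: prefix='10' -> emit 'l', reset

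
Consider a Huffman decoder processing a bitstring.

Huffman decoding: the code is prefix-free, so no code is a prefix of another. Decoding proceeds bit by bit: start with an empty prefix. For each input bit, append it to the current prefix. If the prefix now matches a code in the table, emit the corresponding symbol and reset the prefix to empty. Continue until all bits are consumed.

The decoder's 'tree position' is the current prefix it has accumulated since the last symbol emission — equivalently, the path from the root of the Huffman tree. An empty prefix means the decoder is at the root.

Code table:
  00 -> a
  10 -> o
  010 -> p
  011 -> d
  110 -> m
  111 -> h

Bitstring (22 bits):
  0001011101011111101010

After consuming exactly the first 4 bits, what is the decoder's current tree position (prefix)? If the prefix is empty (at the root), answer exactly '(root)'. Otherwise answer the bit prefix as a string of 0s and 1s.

Bit 0: prefix='0' (no match yet)
Bit 1: prefix='00' -> emit 'a', reset
Bit 2: prefix='0' (no match yet)
Bit 3: prefix='01' (no match yet)

Answer: 01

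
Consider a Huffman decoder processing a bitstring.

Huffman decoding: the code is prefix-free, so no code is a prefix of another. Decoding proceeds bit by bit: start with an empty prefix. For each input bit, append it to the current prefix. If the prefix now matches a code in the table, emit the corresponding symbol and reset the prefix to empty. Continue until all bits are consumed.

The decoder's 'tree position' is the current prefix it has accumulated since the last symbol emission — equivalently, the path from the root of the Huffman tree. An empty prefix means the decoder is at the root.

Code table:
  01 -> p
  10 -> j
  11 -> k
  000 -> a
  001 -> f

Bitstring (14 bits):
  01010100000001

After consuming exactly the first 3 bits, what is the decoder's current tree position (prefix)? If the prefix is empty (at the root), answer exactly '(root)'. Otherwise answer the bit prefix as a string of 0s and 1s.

Answer: 0

Derivation:
Bit 0: prefix='0' (no match yet)
Bit 1: prefix='01' -> emit 'p', reset
Bit 2: prefix='0' (no match yet)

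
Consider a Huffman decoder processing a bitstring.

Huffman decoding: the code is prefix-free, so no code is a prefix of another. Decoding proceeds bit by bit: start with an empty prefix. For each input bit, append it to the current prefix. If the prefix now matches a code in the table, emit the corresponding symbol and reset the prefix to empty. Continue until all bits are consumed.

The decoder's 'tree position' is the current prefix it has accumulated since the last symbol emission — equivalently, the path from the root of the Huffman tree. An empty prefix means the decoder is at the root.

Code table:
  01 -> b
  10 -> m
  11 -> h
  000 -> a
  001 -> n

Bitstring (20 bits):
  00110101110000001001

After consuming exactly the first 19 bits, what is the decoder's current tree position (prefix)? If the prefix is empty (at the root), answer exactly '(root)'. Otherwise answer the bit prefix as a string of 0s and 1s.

Answer: 00

Derivation:
Bit 0: prefix='0' (no match yet)
Bit 1: prefix='00' (no match yet)
Bit 2: prefix='001' -> emit 'n', reset
Bit 3: prefix='1' (no match yet)
Bit 4: prefix='10' -> emit 'm', reset
Bit 5: prefix='1' (no match yet)
Bit 6: prefix='10' -> emit 'm', reset
Bit 7: prefix='1' (no match yet)
Bit 8: prefix='11' -> emit 'h', reset
Bit 9: prefix='1' (no match yet)
Bit 10: prefix='10' -> emit 'm', reset
Bit 11: prefix='0' (no match yet)
Bit 12: prefix='00' (no match yet)
Bit 13: prefix='000' -> emit 'a', reset
Bit 14: prefix='0' (no match yet)
Bit 15: prefix='00' (no match yet)
Bit 16: prefix='001' -> emit 'n', reset
Bit 17: prefix='0' (no match yet)
Bit 18: prefix='00' (no match yet)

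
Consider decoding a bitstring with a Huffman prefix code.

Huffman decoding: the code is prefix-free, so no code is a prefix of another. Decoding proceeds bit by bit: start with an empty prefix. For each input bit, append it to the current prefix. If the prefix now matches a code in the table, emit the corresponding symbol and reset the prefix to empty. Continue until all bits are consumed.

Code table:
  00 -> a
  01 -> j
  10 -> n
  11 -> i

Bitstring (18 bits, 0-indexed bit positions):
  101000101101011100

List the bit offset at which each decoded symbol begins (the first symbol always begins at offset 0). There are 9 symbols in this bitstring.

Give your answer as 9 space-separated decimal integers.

Bit 0: prefix='1' (no match yet)
Bit 1: prefix='10' -> emit 'n', reset
Bit 2: prefix='1' (no match yet)
Bit 3: prefix='10' -> emit 'n', reset
Bit 4: prefix='0' (no match yet)
Bit 5: prefix='00' -> emit 'a', reset
Bit 6: prefix='1' (no match yet)
Bit 7: prefix='10' -> emit 'n', reset
Bit 8: prefix='1' (no match yet)
Bit 9: prefix='11' -> emit 'i', reset
Bit 10: prefix='0' (no match yet)
Bit 11: prefix='01' -> emit 'j', reset
Bit 12: prefix='0' (no match yet)
Bit 13: prefix='01' -> emit 'j', reset
Bit 14: prefix='1' (no match yet)
Bit 15: prefix='11' -> emit 'i', reset
Bit 16: prefix='0' (no match yet)
Bit 17: prefix='00' -> emit 'a', reset

Answer: 0 2 4 6 8 10 12 14 16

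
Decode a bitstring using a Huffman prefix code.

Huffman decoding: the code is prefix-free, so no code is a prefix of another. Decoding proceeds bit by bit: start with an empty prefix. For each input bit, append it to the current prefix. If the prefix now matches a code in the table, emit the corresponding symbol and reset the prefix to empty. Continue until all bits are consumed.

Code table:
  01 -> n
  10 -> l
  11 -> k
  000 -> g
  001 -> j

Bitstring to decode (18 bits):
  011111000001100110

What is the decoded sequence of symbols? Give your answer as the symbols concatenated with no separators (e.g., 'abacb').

Bit 0: prefix='0' (no match yet)
Bit 1: prefix='01' -> emit 'n', reset
Bit 2: prefix='1' (no match yet)
Bit 3: prefix='11' -> emit 'k', reset
Bit 4: prefix='1' (no match yet)
Bit 5: prefix='11' -> emit 'k', reset
Bit 6: prefix='0' (no match yet)
Bit 7: prefix='00' (no match yet)
Bit 8: prefix='000' -> emit 'g', reset
Bit 9: prefix='0' (no match yet)
Bit 10: prefix='00' (no match yet)
Bit 11: prefix='001' -> emit 'j', reset
Bit 12: prefix='1' (no match yet)
Bit 13: prefix='10' -> emit 'l', reset
Bit 14: prefix='0' (no match yet)
Bit 15: prefix='01' -> emit 'n', reset
Bit 16: prefix='1' (no match yet)
Bit 17: prefix='10' -> emit 'l', reset

Answer: nkkgjlnl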